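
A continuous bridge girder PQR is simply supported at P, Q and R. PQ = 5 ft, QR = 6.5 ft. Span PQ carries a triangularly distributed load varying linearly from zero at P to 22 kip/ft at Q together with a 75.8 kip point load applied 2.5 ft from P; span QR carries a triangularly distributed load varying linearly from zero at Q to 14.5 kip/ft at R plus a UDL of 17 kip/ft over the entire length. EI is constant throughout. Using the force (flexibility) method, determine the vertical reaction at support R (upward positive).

R_R = 68.55 kip

Take M_Q as the redundant. Released structure: two simple spans PQ and QR with a hinge at Q.
End slopes at the hinge Q, treating each span as simply supported:
  span PQ: triangular load, peak 22: w₀L³/(45EI) = 61.11/EI
  span PQ: point load 75.8 at a = 2.5: Pab(L + a)/(6LEI) = 118.4/EI
  span QR: triangular load, peak 14.5: 7w₀L³/(360EI) = 77.43/EI
  span QR: UDL 17: wL³/(24EI) = 194.5/EI
  relative rotation θ_0 = (179.5 + 272)/EI = 451.5/EI
A unit hogging moment at Q produces rotation L₁/(3EI) + L₂/(3EI) = 3.833/EI.
Compatibility: M_Q·(L₁+L₂)/(3EI) = θ_0, giving M_Q = 117.8 kip·ft (hogging).
Span QR, ΣM about R: R_Q^{QR}·6.5 = 461.2 + 117.8, so R_Q^{QR} = 89.08 kip and R_R = 157.6 − 89.08 = 68.55 kip.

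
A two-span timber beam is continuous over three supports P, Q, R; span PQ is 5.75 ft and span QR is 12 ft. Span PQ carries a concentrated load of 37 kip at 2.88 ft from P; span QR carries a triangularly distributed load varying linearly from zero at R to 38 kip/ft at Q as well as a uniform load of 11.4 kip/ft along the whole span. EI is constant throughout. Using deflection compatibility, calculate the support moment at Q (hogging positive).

M_Q = 398.3 kip·ft

Take M_Q as the redundant. Released structure: two simple spans PQ and QR with a hinge at Q.
End slopes at the hinge Q, treating each span as simply supported:
  span PQ: point load 37 at a = 2.88: Pab(L + a)/(6LEI) = 76.5/EI
  span QR: triangular load, peak 38: w₀L³/(45EI) = 1459/EI
  span QR: UDL 11.4: wL³/(24EI) = 820.8/EI
  relative rotation θ_0 = (76.5 + 2280)/EI = 2357/EI
A unit hogging moment at Q produces rotation L₁/(3EI) + L₂/(3EI) = 5.917/EI.
Slope continuity at Q: θ_0 = M_Q·5.917/EI, so M_Q = 2357/5.917 = 398.3 kip·ft (hogging).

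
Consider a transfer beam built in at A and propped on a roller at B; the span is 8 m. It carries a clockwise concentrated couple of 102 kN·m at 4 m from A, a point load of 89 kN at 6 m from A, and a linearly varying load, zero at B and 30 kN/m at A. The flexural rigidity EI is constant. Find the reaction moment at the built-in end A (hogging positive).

M_A = 198.7 kN·m

Release the roller at B. Primary structure: cantilever fixed at A.
Downward deflection at the released point B due to the loads:
  clockwise couple 102 at a = 4: M₀a(2L − a)/(2EI) = 2448/EI
  point load 89 at a = 6: Pa²(3L − a)/(6EI) = 9612/EI
  triangular load, peak 30 at the fixed end: w₀L⁴/(30EI) = 4096/EI
  δ_0 = 16156/EI
Flexibility coefficient — unit upward force at B: δ_{BB} = L³/(3EI) = 170.7/EI.
Compatibility at B: δ_0 − R_B·δ_{BB} = 0, so R_B = 16156/170.7 = 94.66 kN.
Moment equilibrium about A: M_A = Σ(load moments about A) − R_B·L = 956 − 94.66×8 = 198.7 kN·m.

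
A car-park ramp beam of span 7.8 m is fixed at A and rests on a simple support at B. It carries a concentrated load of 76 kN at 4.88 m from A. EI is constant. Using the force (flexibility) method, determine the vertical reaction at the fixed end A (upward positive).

R_A = 40.68 kN

Choose R_B as the redundant. The primary structure is the cantilever fixed at A.
Free-end deflection of the primary structure under the applied loading (downward +):
  point load 76 at a = 4.88: Pa²(3L − a)/(6EI) = 5587/EI
Flexibility coefficient — unit upward force at B: δ_{BB} = L³/(3EI) = 158.2/EI.
The prop prevents deflection at B: R_B = δ_0/δ_{BB} = 5587/158.2 = 35.32 kN.
Vertical equilibrium: R_A = ΣP − R_B = 76 − 35.32 = 40.68 kN.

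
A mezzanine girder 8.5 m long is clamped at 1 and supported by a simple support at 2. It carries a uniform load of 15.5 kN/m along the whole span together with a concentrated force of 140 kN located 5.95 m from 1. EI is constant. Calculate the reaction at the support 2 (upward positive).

Choose R_2 as the redundant. The primary structure is the cantilever fixed at 1.
Primary-structure tip deflection at 2 by superposition:
  UDL 15.5: wL⁴/(8EI) = 10114/EI
  point load 140 at a = 5.95: Pa²(3L − a)/(6EI) = 16149/EI
  δ_0 = 26263/EI
Flexibility coefficient — unit upward force at 2: δ_{22} = L³/(3EI) = 204.7/EI.
The prop prevents deflection at 2: R_2 = δ_0/δ_{22} = 26263/204.7 = 128.3 kN.

R_2 = 128.3 kN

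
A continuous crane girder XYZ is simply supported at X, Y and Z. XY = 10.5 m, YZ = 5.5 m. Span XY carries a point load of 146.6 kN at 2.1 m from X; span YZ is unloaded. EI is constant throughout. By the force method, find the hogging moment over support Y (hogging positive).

M_Y = 96.98 kN·m

Insert a hinge at Y; M_Y is the redundant, and each span becomes simply supported.
Rotations at Y on the released spans (each span's end-slope, ×1/EI):
  span XY: point load 146.6 at a = 2.1: Pab(L + a)/(6LEI) = 517.2/EI
  relative rotation θ_0 = (517.2 + 0)/EI = 517.2/EI
A unit hogging moment at Y produces rotation L₁/(3EI) + L₂/(3EI) = 5.333/EI.
Compatibility: M_Y·(L₁+L₂)/(3EI) = θ_0, giving M_Y = 96.98 kN·m (hogging).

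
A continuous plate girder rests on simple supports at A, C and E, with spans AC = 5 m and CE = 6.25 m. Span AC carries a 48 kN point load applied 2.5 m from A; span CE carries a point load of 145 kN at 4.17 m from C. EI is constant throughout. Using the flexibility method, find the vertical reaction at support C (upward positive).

Insert a hinge at C; M_C is the redundant, and each span becomes simply supported.
Rotations at C on the released spans (each span's end-slope, ×1/EI):
  span AC: point load 48 at a = 2.5: Pab(L + a)/(6LEI) = 75/EI
  span CE: point load 145 at a = 4.17: Pab(L + b)/(6LEI) = 279.4/EI
  relative rotation θ_0 = (75 + 279.4)/EI = 354.4/EI
A unit hogging moment at C produces rotation L₁/(3EI) + L₂/(3EI) = 3.75/EI.
Slope continuity at C: θ_0 = M_C·3.75/EI, so M_C = 354.4/3.75 = 94.5 kN·m (hogging).
Span AC, ΣM about A with M_C applied at C: R_C^{AC}·5 = 120 + 94.5, so R_C^{AC} = 42.9 kN and R_A = 48 − 42.9 = 5.1 kN.
Span CE, ΣM about E: R_C^{CE}·6.25 = 301.6 + 94.5, so R_C^{CE} = 63.38 kN and R_E = 145 − 63.38 = 81.62 kN.
R_C = 42.9 + 63.38 = 106.3 kN.

R_C = 106.3 kN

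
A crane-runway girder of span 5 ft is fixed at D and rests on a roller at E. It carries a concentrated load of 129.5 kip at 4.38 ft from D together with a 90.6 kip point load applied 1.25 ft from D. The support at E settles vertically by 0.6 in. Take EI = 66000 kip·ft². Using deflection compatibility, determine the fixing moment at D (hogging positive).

M_D = 509.8 kip·ft

Choose R_E as the redundant. The primary structure is the cantilever fixed at D.
Primary-structure tip deflection at E by superposition:
  point load 129.5 at a = 4.38: Pa²(3L − a)/(6EI) = 4397/EI
  point load 90.6 at a = 1.25: Pa²(3L − a)/(6EI) = 324.4/EI
  δ_0 = 4722/EI
Tip deflection under a unit load at E: L³/(3EI) = 41.67/EI.
With EI = 66000 kip·ft²: δ_0 = 0.071542 ft and δ_{EE} = 0.000631 ft/kip.
Compatibility — the beam at E must follow the support down by 0.05 ft: δ_0 − R_E·δ_{EE} = 0.05, so R_E = (0.071542 − 0.05)/0.000631 = 34.12 kip.
Moment equilibrium about D: M_D = Σ(load moments about D) − R_E·L = 680.5 − 34.12×5 = 509.8 kip·ft.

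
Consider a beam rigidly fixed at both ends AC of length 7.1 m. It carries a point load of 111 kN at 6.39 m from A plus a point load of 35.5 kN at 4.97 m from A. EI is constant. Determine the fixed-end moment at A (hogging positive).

M_A = 22.97 kN·m

Take the two fixed-end moments M_A, M_C as redundants; the released structure is the simple span AC.
Simple-span end rotations at A and C under the given loads:
  at A: point load 111 at a = 6.39: Pab(L + b)/(6LEI) = 92.33/EI
  at C: point load 111 at a = 6.39: Pab(L + a)/(6LEI) = 159.5/EI
  at A: point load 35.5 at a = 4.97: Pab(L + b)/(6LEI) = 81.42/EI
  at C: point load 35.5 at a = 4.97: Pab(L + a)/(6LEI) = 106.5/EI
  θ_A0 = 173.8/EI,  θ_C0 = 266/EI
Flexibility coefficients: a unit moment at one end gives L/(3EI) there and L/(6EI) at the far end, so f₁₁ = f₂₂ = 2.367/EI and f₁₂ = f₂₁ = 1.183/EI.
Compatibility — zero rotation at each built-in end:
  2.367 M_A + 1.183 M_C = 173.8
  1.183 M_A + 2.367 M_C = 266
Solving the pair gives M_A = 22.97 kN·m and M_C = 100.9 kN·m (hogging).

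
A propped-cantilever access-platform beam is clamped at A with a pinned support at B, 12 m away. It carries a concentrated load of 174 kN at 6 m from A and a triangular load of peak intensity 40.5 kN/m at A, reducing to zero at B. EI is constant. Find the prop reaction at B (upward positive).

Remove the prop at B; the released (primary) structure is a cantilever built in at A.
Primary-structure tip deflection at B by superposition:
  point load 174 at a = 6: Pa²(3L − a)/(6EI) = 31320/EI
  triangular load, peak 40.5 at the fixed end: w₀L⁴/(30EI) = 27994/EI
  δ_0 = 59314/EI
Flexibility coefficient — unit upward force at B: δ_{BB} = L³/(3EI) = 576/EI.
Compatibility at B: δ_0 − R_B·δ_{BB} = 0, so R_B = 59314/576 = 103 kN.

R_B = 103 kN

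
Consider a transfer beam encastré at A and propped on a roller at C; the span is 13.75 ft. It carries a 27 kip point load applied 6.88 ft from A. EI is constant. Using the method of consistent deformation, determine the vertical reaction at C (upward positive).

R_C = 8.449 kip

Release the roller at C. Primary structure: cantilever fixed at A.
Downward deflection at the released point C due to the loads:
  point load 27 at a = 6.88: Pa²(3L − a)/(6EI) = 7321/EI
Tip deflection under a unit load at C: L³/(3EI) = 866.5/EI.
The prop prevents deflection at C: R_C = δ_0/δ_{CC} = 7321/866.5 = 8.449 kip.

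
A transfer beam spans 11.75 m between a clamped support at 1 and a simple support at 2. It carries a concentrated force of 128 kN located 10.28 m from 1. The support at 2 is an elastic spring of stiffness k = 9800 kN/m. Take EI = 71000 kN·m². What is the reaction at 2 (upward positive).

Release the roller at 2. Primary structure: cantilever fixed at 1.
Primary-structure tip deflection at 2 by superposition:
  point load 128 at a = 10.28: Pa²(3L − a)/(6EI) = 56294/EI
Flexibility coefficient — unit upward force at 2: δ_{22} = L³/(3EI) = 540.7/EI.
With EI = 71000 kN·m²: δ_0 = 0.79288 m and δ_{22} = 0.007616 m/kN.
Compatibility — the spring shortens by R_2/k under the reaction it provides: δ_0 − R_2·δ_{22} = R_2/k. With 1/k = 0.000102 m/kN, R_2 = δ_0 / (δ_{22} + 1/k) = 0.79288 / (0.007616 + 0.000102) = 102.7 kN.

R_2 = 102.7 kN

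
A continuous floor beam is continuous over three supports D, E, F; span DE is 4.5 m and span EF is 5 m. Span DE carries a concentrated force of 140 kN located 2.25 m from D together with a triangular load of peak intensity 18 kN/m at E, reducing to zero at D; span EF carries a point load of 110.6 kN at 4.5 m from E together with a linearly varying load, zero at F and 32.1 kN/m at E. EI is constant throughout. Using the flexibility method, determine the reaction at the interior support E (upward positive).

R_E = 208 kN

Insert a hinge at E; M_E is the redundant, and each span becomes simply supported.
Discontinuity in slope at E on the released structure — sum the simple-span end rotations:
  span DE: point load 140 at a = 2.25: Pab(L + a)/(6LEI) = 177.2/EI
  span DE: triangular load, peak 18: w₀L³/(45EI) = 36.45/EI
  span EF: point load 110.6 at a = 4.5: Pab(L + b)/(6LEI) = 45.62/EI
  span EF: triangular load, peak 32.1: w₀L³/(45EI) = 89.17/EI
  relative rotation θ_0 = (213.6 + 134.8)/EI = 348.4/EI
A unit hogging moment at E produces rotation L₁/(3EI) + L₂/(3EI) = 3.167/EI.
Compatibility: M_E·(L₁+L₂)/(3EI) = θ_0, giving M_E = 110 kN·m (hogging).
Span DE, ΣM about D with M_E applied at E: R_E^{DE}·4.5 = 436.5 + 110, so R_E^{DE} = 121.5 kN and R_D = 180.5 − 121.5 = 59.05 kN.
Span EF, ΣM about F: R_E^{EF}·5 = 322.8 + 110, so R_E^{EF} = 86.57 kN and R_F = 190.8 − 86.57 = 104.3 kN.
R_E = 121.5 + 86.57 = 208 kN.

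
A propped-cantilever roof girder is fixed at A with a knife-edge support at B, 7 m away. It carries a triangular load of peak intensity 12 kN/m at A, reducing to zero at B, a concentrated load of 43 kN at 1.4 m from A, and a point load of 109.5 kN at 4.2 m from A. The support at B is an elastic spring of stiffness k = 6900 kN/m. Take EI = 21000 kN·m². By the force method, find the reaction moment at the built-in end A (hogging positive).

M_A = 221.9 kN·m

Choose R_B as the redundant. The primary structure is the cantilever fixed at A.
Free-end deflection of the primary structure under the applied loading (downward +):
  triangular load, peak 12 at the fixed end: w₀L⁴/(30EI) = 960.4/EI
  point load 43 at a = 1.4: Pa²(3L − a)/(6EI) = 275.3/EI
  point load 109.5 at a = 4.2: Pa²(3L − a)/(6EI) = 5408/EI
  δ_0 = 6644/EI
Tip deflection under a unit load at B: L³/(3EI) = 114.3/EI.
With EI = 21000 kN·m²: δ_0 = 0.31639 m and δ_{BB} = 0.005444 m/kN.
Compatibility — the spring shortens by R_B/k under the reaction it provides: δ_0 − R_B·δ_{BB} = R_B/k. With 1/k = 0.000145 m/kN, R_B = δ_0 / (δ_{BB} + 1/k) = 0.31639 / (0.005444 + 0.000145) = 56.61 kN.
Moment equilibrium about A: M_A = Σ(load moments about A) − R_B·L = 618.1 − 56.61×7 = 221.9 kN·m.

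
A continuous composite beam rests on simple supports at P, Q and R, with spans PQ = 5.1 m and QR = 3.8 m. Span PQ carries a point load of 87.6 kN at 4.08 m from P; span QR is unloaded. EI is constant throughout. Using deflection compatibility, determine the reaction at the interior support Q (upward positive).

R_Q = 87.01 kN

Release continuity at Q by inserting a hinge; the redundant is the internal moment M_Q. The primary structure is two simply-supported spans PQ and QR.
Rotations at Q on the released spans (each span's end-slope, ×1/EI):
  span PQ: point load 87.6 at a = 4.08: Pab(L + a)/(6LEI) = 109.4/EI
  relative rotation θ_0 = (109.4 + 0)/EI = 109.4/EI
A unit hogging moment at Q produces rotation L₁/(3EI) + L₂/(3EI) = 2.967/EI.
Compatibility: M_Q·(L₁+L₂)/(3EI) = θ_0, giving M_Q = 36.87 kN·m (hogging).
Span PQ, ΣM about P with M_Q applied at Q: R_Q^{PQ}·5.1 = 357.4 + 36.87, so R_Q^{PQ} = 77.31 kN and R_P = 87.6 − 77.31 = 10.29 kN.
Span QR, ΣM about R: R_Q^{QR}·3.8 = 0 + 36.87, so R_Q^{QR} = 9.701 kN and R_R = 0 − 9.701 = -9.701 kN.
R_Q = 77.31 + 9.701 = 87.01 kN.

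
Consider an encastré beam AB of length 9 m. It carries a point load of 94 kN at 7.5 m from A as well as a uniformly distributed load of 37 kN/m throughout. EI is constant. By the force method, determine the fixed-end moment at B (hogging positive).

Release both end moments; the primary structure is a simply-supported span AB with redundants M_A and M_B.
On the primary (simply-supported) span, the end slopes from the loading are:
  at A: point load 94 at a = 7.5: Pab(L + b)/(6LEI) = 205.6/EI
  at B: point load 94 at a = 7.5: Pab(L + a)/(6LEI) = 323.1/EI
  at A: UDL 37: wL³/(24EI) = 1124/EI
  at B: UDL 37: wL³/(24EI) = 1124/EI
  θ_A0 = 1330/EI,  θ_B0 = 1447/EI
Flexibility coefficients: a unit moment at one end gives L/(3EI) there and L/(6EI) at the far end, so f₁₁ = f₂₂ = 3/EI and f₁₂ = f₂₁ = 1.5/EI.
Compatibility — zero rotation at each built-in end:
  3 M_A + 1.5 M_B = 1330
  1.5 M_A + 3 M_B = 1447
Solving the pair gives M_A = 269.3 kN·m and M_B = 347.7 kN·m (hogging).

M_B = 347.7 kN·m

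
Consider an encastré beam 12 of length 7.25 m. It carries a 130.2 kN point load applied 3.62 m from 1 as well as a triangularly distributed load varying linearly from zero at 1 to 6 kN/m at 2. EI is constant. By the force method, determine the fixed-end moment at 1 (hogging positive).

Release both end moments; the primary structure is a simply-supported span 12 with redundants M_1 and M_2.
Simple-span end rotations at 1 and 2 under the given loads:
  at 1: point load 130.2 at a = 3.62: Pab(L + b)/(6LEI) = 427.9/EI
  at 2: point load 130.2 at a = 3.62: Pab(L + a)/(6LEI) = 427.5/EI
  at 1: triangular load, peak 6: 7w₀L³/(360EI) = 44.46/EI
  at 2: triangular load, peak 6: w₀L³/(45EI) = 50.81/EI
  θ_10 = 472.4/EI,  θ_20 = 478.3/EI
Flexibility coefficients: a unit moment at one end gives L/(3EI) there and L/(6EI) at the far end, so f₁₁ = f₂₂ = 2.417/EI and f₁₂ = f₂₁ = 1.208/EI.
Compatibility — zero rotation at each built-in end:
  2.417 M_1 + 1.208 M_2 = 472.4
  1.208 M_1 + 2.417 M_2 = 478.3
Solving the pair gives M_1 = 128.7 kN·m and M_2 = 133.6 kN·m (hogging).

M_1 = 128.7 kN·m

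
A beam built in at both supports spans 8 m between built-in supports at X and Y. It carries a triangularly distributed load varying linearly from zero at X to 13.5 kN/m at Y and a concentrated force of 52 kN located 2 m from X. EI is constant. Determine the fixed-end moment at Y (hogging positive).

M_Y = 62.7 kN·m

Release both end moments; the primary structure is a simply-supported span XY with redundants M_X and M_Y.
End rotations of the released simple span under the applied load (×1/EI):
  at X: triangular load, peak 13.5: 7w₀L³/(360EI) = 134.4/EI
  at Y: triangular load, peak 13.5: w₀L³/(45EI) = 153.6/EI
  at X: point load 52 at a = 2: Pab(L + b)/(6LEI) = 182/EI
  at Y: point load 52 at a = 2: Pab(L + a)/(6LEI) = 130/EI
  θ_X0 = 316.4/EI,  θ_Y0 = 283.6/EI
Flexibility coefficients: a unit moment at one end gives L/(3EI) there and L/(6EI) at the far end, so f₁₁ = f₂₂ = 2.667/EI and f₁₂ = f₂₁ = 1.333/EI.
Compatibility — zero rotation at each built-in end:
  2.667 M_X + 1.333 M_Y = 316.4
  1.333 M_X + 2.667 M_Y = 283.6
Solving the pair gives M_X = 87.3 kN·m and M_Y = 62.7 kN·m (hogging).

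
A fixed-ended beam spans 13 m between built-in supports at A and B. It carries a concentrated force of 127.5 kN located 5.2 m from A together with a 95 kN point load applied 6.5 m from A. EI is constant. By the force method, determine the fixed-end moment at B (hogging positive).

M_B = 313.5 kN·m

Release both end moments; the primary structure is a simply-supported span AB with redundants M_A and M_B.
End rotations of the released simple span under the applied load (×1/EI):
  at A: point load 127.5 at a = 5.2: Pab(L + b)/(6LEI) = 1379/EI
  at B: point load 127.5 at a = 5.2: Pab(L + a)/(6LEI) = 1207/EI
  at A: point load 95 at a = 6.5: Pab(L + b)/(6LEI) = 1003/EI
  at B: point load 95 at a = 6.5: Pab(L + a)/(6LEI) = 1003/EI
  θ_A0 = 2382/EI,  θ_B0 = 2210/EI
Flexibility coefficients: a unit moment at one end gives L/(3EI) there and L/(6EI) at the far end, so f₁₁ = f₂₂ = 4.333/EI and f₁₂ = f₂₁ = 2.167/EI.
Compatibility — zero rotation at each built-in end:
  4.333 M_A + 2.167 M_B = 2382
  2.167 M_A + 4.333 M_B = 2210
Solving the pair gives M_A = 393.1 kN·m and M_B = 313.5 kN·m (hogging).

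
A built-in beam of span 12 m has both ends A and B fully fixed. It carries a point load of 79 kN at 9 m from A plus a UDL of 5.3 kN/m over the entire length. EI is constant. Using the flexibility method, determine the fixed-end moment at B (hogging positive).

M_B = 196.9 kN·m

Release both end moments; the primary structure is a simply-supported span AB with redundants M_A and M_B.
On the primary (simply-supported) span, the end slopes from the loading are:
  at A: point load 79 at a = 9: Pab(L + b)/(6LEI) = 444.4/EI
  at B: point load 79 at a = 9: Pab(L + a)/(6LEI) = 622.1/EI
  at A: UDL 5.3: wL³/(24EI) = 381.6/EI
  at B: UDL 5.3: wL³/(24EI) = 381.6/EI
  θ_A0 = 826/EI,  θ_B0 = 1004/EI
Flexibility coefficients: a unit moment at one end gives L/(3EI) there and L/(6EI) at the far end, so f₁₁ = f₂₂ = 4/EI and f₁₂ = f₂₁ = 2/EI.
Compatibility — zero rotation at each built-in end:
  4 M_A + 2 M_B = 826
  2 M_A + 4 M_B = 1004
Solving the pair gives M_A = 108 kN·m and M_B = 196.9 kN·m (hogging).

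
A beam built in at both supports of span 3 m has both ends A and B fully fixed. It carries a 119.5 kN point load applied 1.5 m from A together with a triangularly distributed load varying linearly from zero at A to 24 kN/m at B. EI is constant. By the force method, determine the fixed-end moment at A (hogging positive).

Take the two fixed-end moments M_A, M_B as redundants; the released structure is the simple span AB.
On the primary (simply-supported) span, the end slopes from the loading are:
  at A: point load 119.5 at a = 1.5: Pab(L + b)/(6LEI) = 67.22/EI
  at B: point load 119.5 at a = 1.5: Pab(L + a)/(6LEI) = 67.22/EI
  at A: triangular load, peak 24: 7w₀L³/(360EI) = 12.6/EI
  at B: triangular load, peak 24: w₀L³/(45EI) = 14.4/EI
  θ_A0 = 79.82/EI,  θ_B0 = 81.62/EI
Flexibility coefficients: a unit moment at one end gives L/(3EI) there and L/(6EI) at the far end, so f₁₁ = f₂₂ = 1/EI and f₁₂ = f₂₁ = 0.5/EI.
Compatibility — zero rotation at each built-in end:
  1 M_A + 0.5 M_B = 79.82
  0.5 M_A + 1 M_B = 81.62
Solving the pair gives M_A = 52.01 kN·m and M_B = 55.61 kN·m (hogging).

M_A = 52.01 kN·m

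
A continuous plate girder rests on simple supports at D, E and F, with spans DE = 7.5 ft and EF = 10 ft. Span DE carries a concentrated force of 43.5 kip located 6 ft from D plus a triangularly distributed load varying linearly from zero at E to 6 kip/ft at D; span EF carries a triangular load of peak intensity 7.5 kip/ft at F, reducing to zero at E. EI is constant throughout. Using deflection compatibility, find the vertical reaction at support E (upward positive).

Insert a hinge at E; M_E is the redundant, and each span becomes simply supported.
End slopes at the hinge E, treating each span as simply supported:
  span DE: point load 43.5 at a = 6: Pab(L + a)/(6LEI) = 117.5/EI
  span DE: triangular load, peak 6: 7w₀L³/(360EI) = 49.22/EI
  span EF: triangular load, peak 7.5: 7w₀L³/(360EI) = 145.8/EI
  relative rotation θ_0 = (166.7 + 145.8)/EI = 312.5/EI
A unit hogging moment at E produces rotation L₁/(3EI) + L₂/(3EI) = 5.833/EI.
Compatibility: M_E·(L₁+L₂)/(3EI) = θ_0, giving M_E = 53.57 kip·ft (hogging).
Span DE, ΣM about D with M_E applied at E: R_E^{DE}·7.5 = 317.2 + 53.57, so R_E^{DE} = 49.44 kip and R_D = 66 − 49.44 = 16.56 kip.
Span EF, ΣM about F: R_E^{EF}·10 = 125 + 53.57, so R_E^{EF} = 17.86 kip and R_F = 37.5 − 17.86 = 19.64 kip.
R_E = 49.44 + 17.86 = 67.3 kip.

R_E = 67.3 kip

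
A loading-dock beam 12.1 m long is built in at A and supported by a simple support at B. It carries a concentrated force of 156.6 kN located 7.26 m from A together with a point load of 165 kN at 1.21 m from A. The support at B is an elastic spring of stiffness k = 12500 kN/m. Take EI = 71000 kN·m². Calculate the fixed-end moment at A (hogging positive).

Release the roller at B. Primary structure: cantilever fixed at A.
Primary-structure tip deflection at B by superposition:
  point load 156.6 at a = 7.26: Pa²(3L − a)/(6EI) = 39949/EI
  point load 165 at a = 1.21: Pa²(3L − a)/(6EI) = 1413/EI
  δ_0 = 41362/EI
Tip deflection under a unit load at B: L³/(3EI) = 590.5/EI.
With EI = 71000 kN·m²: δ_0 = 0.58257 m and δ_{BB} = 0.008317 m/kN.
Compatibility — the spring shortens by R_B/k under the reaction it provides: δ_0 − R_B·δ_{BB} = R_B/k. With 1/k = 0.00008 m/kN, R_B = δ_0 / (δ_{BB} + 1/k) = 0.58257 / (0.008317 + 0.00008) = 69.38 kN.
Moment equilibrium about A: M_A = Σ(load moments about A) − R_B·L = 1337 − 69.38×12.1 = 497.1 kN·m.

M_A = 497.1 kN·m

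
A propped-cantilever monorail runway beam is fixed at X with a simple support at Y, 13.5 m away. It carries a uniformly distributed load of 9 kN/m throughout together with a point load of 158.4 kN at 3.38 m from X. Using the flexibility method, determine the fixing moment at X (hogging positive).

Remove the prop at Y; the released (primary) structure is a cantilever built in at X.
Free-end deflection of the primary structure under the applied loading (downward +):
  UDL 9: wL⁴/(8EI) = 37367/EI
  point load 158.4 at a = 3.38: Pa²(3L − a)/(6EI) = 11196/EI
  δ_0 = 48562/EI
Tip deflection under a unit load at Y: L³/(3EI) = 820.1/EI.
The prop prevents deflection at Y: R_Y = δ_0/δ_{YY} = 48562/820.1 = 59.21 kN.
Moment equilibrium about X: M_X = Σ(load moments about X) − R_Y·L = 1356 − 59.21×13.5 = 556.1 kN·m.

M_X = 556.1 kN·m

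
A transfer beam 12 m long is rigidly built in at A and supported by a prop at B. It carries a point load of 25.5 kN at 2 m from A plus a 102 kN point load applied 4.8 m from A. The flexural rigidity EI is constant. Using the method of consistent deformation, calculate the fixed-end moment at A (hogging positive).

M_A = 274 kN·m

Choose R_B as the redundant. The primary structure is the cantilever fixed at A.
Downward deflection at the released point B due to the loads:
  point load 25.5 at a = 2: Pa²(3L − a)/(6EI) = 578/EI
  point load 102 at a = 4.8: Pa²(3L − a)/(6EI) = 12220/EI
  δ_0 = 12798/EI
Tip deflection under a unit load at B: L³/(3EI) = 576/EI.
Compatibility at B: δ_0 − R_B·δ_{BB} = 0, so R_B = 12798/576 = 22.22 kN.
Moment equilibrium about A: M_A = Σ(load moments about A) − R_B·L = 540.6 − 22.22×12 = 274 kN·m.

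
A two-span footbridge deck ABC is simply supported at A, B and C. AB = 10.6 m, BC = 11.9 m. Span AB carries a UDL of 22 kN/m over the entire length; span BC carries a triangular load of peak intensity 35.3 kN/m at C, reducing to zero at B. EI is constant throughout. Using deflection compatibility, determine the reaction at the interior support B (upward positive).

R_B = 240.1 kN

Take M_B as the redundant. Released structure: two simple spans AB and BC with a hinge at B.
Rotations at B on the released spans (each span's end-slope, ×1/EI):
  span AB: UDL 22: wL³/(24EI) = 1092/EI
  span BC: triangular load, peak 35.3: 7w₀L³/(360EI) = 1157/EI
  relative rotation θ_0 = (1092 + 1157)/EI = 2248/EI
A unit hogging moment at B produces rotation L₁/(3EI) + L₂/(3EI) = 7.5/EI.
Compatibility: M_B·(L₁+L₂)/(3EI) = θ_0, giving M_B = 299.8 kN·m (hogging).
Span AB, ΣM about A with M_B applied at B: R_B^{AB}·10.6 = 1236 + 299.8, so R_B^{AB} = 144.9 kN and R_A = 233.2 − 144.9 = 88.32 kN.
Span BC, ΣM about C: R_B^{BC}·11.9 = 833.1 + 299.8, so R_B^{BC} = 95.2 kN and R_C = 210 − 95.2 = 114.8 kN.
R_B = 144.9 + 95.2 = 240.1 kN.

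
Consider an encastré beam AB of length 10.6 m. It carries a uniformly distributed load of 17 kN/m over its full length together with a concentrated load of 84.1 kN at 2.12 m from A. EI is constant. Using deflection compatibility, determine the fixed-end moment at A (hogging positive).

M_A = 273.3 kN·m

Release both end moments; the primary structure is a simply-supported span AB with redundants M_A and M_B.
On the primary (simply-supported) span, the end slopes from the loading are:
  at A: UDL 17: wL³/(24EI) = 843.6/EI
  at B: UDL 17: wL³/(24EI) = 843.6/EI
  at A: point load 84.1 at a = 2.12: Pab(L + b)/(6LEI) = 453.6/EI
  at B: point load 84.1 at a = 2.12: Pab(L + a)/(6LEI) = 302.4/EI
  θ_A0 = 1297/EI,  θ_B0 = 1146/EI
Flexibility coefficients: a unit moment at one end gives L/(3EI) there and L/(6EI) at the far end, so f₁₁ = f₂₂ = 3.533/EI and f₁₂ = f₂₁ = 1.767/EI.
Compatibility — zero rotation at each built-in end:
  3.533 M_A + 1.767 M_B = 1297
  1.767 M_A + 3.533 M_B = 1146
Solving the pair gives M_A = 273.3 kN·m and M_B = 187.7 kN·m (hogging).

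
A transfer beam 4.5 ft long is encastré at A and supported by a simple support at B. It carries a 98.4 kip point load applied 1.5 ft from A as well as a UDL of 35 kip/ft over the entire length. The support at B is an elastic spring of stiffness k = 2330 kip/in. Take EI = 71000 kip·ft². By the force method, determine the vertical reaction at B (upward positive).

R_B = 67.96 kip

Take the reaction at B as the redundant and release it; the primary structure is a cantilever fixed at A.
Free-end deflection of the primary structure under the applied loading (downward +):
  point load 98.4 at a = 1.5: Pa²(3L − a)/(6EI) = 442.8/EI
  UDL 35: wL⁴/(8EI) = 1794/EI
  δ_0 = 2237/EI
Tip deflection under a unit load at B: L³/(3EI) = 30.38/EI.
With EI = 71000 kip·ft²: δ_0 = 0.031505 ft and δ_{BB} = 0.000428 ft/kip.
Compatibility — the spring shortens by R_B/k under the reaction it provides: δ_0 − R_B·δ_{BB} = R_B/k. With 1/k = 1/(2330×12) ft/kip = 0.000036 ft/kip, R_B = δ_0 / (δ_{BB} + 1/k) = 0.031505 / (0.000428 + 0.000036) = 67.96 kip.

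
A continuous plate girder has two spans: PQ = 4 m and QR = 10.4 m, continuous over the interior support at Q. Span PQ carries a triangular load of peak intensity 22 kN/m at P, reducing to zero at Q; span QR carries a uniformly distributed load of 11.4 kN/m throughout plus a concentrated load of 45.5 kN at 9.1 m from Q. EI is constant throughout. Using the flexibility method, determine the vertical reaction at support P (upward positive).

R_P = -5.178 kN

Insert a hinge at Q; M_Q is the redundant, and each span becomes simply supported.
End slopes at the hinge Q, treating each span as simply supported:
  span PQ: triangular load, peak 22: 7w₀L³/(360EI) = 27.38/EI
  span QR: UDL 11.4: wL³/(24EI) = 534.3/EI
  span QR: point load 45.5 at a = 9.1: Pab(L + b)/(6LEI) = 100.9/EI
  relative rotation θ_0 = (27.38 + 635.2)/EI = 662.6/EI
A unit hogging moment at Q produces rotation L₁/(3EI) + L₂/(3EI) = 4.8/EI.
Slope continuity at Q: θ_0 = M_Q·4.8/EI, so M_Q = 662.6/4.8 = 138 kN·m (hogging).
Span PQ, ΣM about P with M_Q applied at Q: R_Q^{PQ}·4 = 58.67 + 138, so R_Q^{PQ} = 49.18 kN and R_P = 44 − 49.18 = -5.178 kN.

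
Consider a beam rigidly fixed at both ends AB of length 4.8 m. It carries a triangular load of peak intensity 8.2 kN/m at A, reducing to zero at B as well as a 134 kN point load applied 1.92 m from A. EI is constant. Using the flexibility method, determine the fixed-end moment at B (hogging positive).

M_B = 68.04 kN·m

Release both end moments; the primary structure is a simply-supported span AB with redundants M_A and M_B.
Simple-span end rotations at A and B under the given loads:
  at A: triangular load, peak 8.2: w₀L³/(45EI) = 20.15/EI
  at B: triangular load, peak 8.2: 7w₀L³/(360EI) = 17.63/EI
  at A: point load 134 at a = 1.92: Pab(L + b)/(6LEI) = 197.6/EI
  at B: point load 134 at a = 1.92: Pab(L + a)/(6LEI) = 172.9/EI
  θ_A0 = 217.7/EI,  θ_B0 = 190.5/EI
Flexibility coefficients: a unit moment at one end gives L/(3EI) there and L/(6EI) at the far end, so f₁₁ = f₂₂ = 1.6/EI and f₁₂ = f₂₁ = 0.8/EI.
Compatibility — zero rotation at each built-in end:
  1.6 M_A + 0.8 M_B = 217.7
  0.8 M_A + 1.6 M_B = 190.5
Solving the pair gives M_A = 102.1 kN·m and M_B = 68.04 kN·m (hogging).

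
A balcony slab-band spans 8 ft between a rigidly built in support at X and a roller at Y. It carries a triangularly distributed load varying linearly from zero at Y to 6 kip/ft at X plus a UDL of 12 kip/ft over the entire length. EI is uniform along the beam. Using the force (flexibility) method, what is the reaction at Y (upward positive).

R_Y = 40.8 kip

Take the reaction at Y as the redundant and release it; the primary structure is a cantilever fixed at X.
Free-end deflection of the primary structure under the applied loading (downward +):
  triangular load, peak 6 at the fixed end: w₀L⁴/(30EI) = 819.2/EI
  UDL 12: wL⁴/(8EI) = 6144/EI
  δ_0 = 6963/EI
Tip deflection under a unit load at Y: L³/(3EI) = 170.7/EI.
The prop prevents deflection at Y: R_Y = δ_0/δ_{YY} = 6963/170.7 = 40.8 kip.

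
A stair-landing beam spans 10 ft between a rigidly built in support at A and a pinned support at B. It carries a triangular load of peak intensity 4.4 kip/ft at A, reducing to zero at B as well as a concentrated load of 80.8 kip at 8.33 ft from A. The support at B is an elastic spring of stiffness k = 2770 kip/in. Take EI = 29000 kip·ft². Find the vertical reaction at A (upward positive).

R_A = 37.82 kip

Release the roller at B. Primary structure: cantilever fixed at A.
Downward deflection at the released point B due to the loads:
  triangular load, peak 4.4 at the fixed end: w₀L⁴/(30EI) = 1467/EI
  point load 80.8 at a = 8.33: Pa²(3L − a)/(6EI) = 20249/EI
  δ_0 = 21716/EI
Flexibility coefficient — unit upward force at B: δ_{BB} = L³/(3EI) = 333.3/EI.
With EI = 29000 kip·ft²: δ_0 = 0.74882 ft and δ_{BB} = 0.011494 ft/kip.
Compatibility — the spring shortens by R_B/k under the reaction it provides: δ_0 − R_B·δ_{BB} = R_B/k. With 1/k = 1/(2770×12) ft/kip = 0.00003 ft/kip, R_B = δ_0 / (δ_{BB} + 1/k) = 0.74882 / (0.011494 + 0.00003) = 64.98 kip.
Vertical equilibrium: R_A = ΣP − R_B = 102.8 − 64.98 = 37.82 kip.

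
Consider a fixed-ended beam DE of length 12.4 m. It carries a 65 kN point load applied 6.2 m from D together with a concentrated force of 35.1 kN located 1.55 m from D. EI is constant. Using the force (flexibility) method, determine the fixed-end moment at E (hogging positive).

Take the two fixed-end moments M_D, M_E as redundants; the released structure is the simple span DE.
Simple-span end rotations at D and E under the given loads:
  at D: point load 65 at a = 6.2: Pab(L + b)/(6LEI) = 624.6/EI
  at E: point load 65 at a = 6.2: Pab(L + a)/(6LEI) = 624.6/EI
  at D: point load 35.1 at a = 1.55: Pab(L + b)/(6LEI) = 184.5/EI
  at E: point load 35.1 at a = 1.55: Pab(L + a)/(6LEI) = 110.7/EI
  θ_D0 = 809.1/EI,  θ_E0 = 735.3/EI
Flexibility coefficients: a unit moment at one end gives L/(3EI) there and L/(6EI) at the far end, so f₁₁ = f₂₂ = 4.133/EI and f₁₂ = f₂₁ = 2.067/EI.
Compatibility — zero rotation at each built-in end:
  4.133 M_D + 2.067 M_E = 809.1
  2.067 M_D + 4.133 M_E = 735.3
Solving the pair gives M_D = 142.4 kN·m and M_E = 106.7 kN·m (hogging).

M_E = 106.7 kN·m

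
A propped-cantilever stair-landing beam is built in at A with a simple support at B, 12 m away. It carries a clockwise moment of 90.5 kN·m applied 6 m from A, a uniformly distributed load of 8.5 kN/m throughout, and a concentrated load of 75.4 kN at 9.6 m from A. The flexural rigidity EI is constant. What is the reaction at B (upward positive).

R_B = 99.82 kN

Choose R_B as the redundant. The primary structure is the cantilever fixed at A.
Free-end deflection of the primary structure under the applied loading (downward +):
  clockwise couple 90.5 at a = 6: M₀a(2L − a)/(2EI) = 4887/EI
  UDL 8.5: wL⁴/(8EI) = 22032/EI
  point load 75.4 at a = 9.6: Pa²(3L − a)/(6EI) = 30575/EI
  δ_0 = 57494/EI
Tip deflection under a unit load at B: L³/(3EI) = 576/EI.
Compatibility at B: δ_0 − R_B·δ_{BB} = 0, so R_B = 57494/576 = 99.82 kN.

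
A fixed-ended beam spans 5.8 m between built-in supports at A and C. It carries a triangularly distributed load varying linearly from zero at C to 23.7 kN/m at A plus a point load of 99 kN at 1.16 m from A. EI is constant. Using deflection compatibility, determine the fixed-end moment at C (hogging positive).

M_C = 44.95 kN·m

Release both end moments; the primary structure is a simply-supported span AC with redundants M_A and M_C.
Simple-span end rotations at A and C under the given loads:
  at A: triangular load, peak 23.7: w₀L³/(45EI) = 102.8/EI
  at C: triangular load, peak 23.7: 7w₀L³/(360EI) = 89.91/EI
  at A: point load 99 at a = 1.16: Pab(L + b)/(6LEI) = 159.9/EI
  at C: point load 99 at a = 1.16: Pab(L + a)/(6LEI) = 106.6/EI
  θ_A0 = 262.6/EI,  θ_C0 = 196.5/EI
Flexibility coefficients: a unit moment at one end gives L/(3EI) there and L/(6EI) at the far end, so f₁₁ = f₂₂ = 1.933/EI and f₁₂ = f₂₁ = 0.9667/EI.
Compatibility — zero rotation at each built-in end:
  1.933 M_A + 0.9667 M_C = 262.6
  0.9667 M_A + 1.933 M_C = 196.5
Solving the pair gives M_A = 113.4 kN·m and M_C = 44.95 kN·m (hogging).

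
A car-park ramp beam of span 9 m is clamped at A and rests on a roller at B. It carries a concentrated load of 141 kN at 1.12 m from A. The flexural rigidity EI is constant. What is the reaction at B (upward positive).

R_B = 3.14 kN

Take the reaction at B as the redundant and release it; the primary structure is a cantilever fixed at A.
Free-end deflection of the primary structure under the applied loading (downward +):
  point load 141 at a = 1.12: Pa²(3L − a)/(6EI) = 762.9/EI
Tip deflection under a unit load at B: L³/(3EI) = 243/EI.
The prop prevents deflection at B: R_B = δ_0/δ_{BB} = 762.9/243 = 3.14 kN.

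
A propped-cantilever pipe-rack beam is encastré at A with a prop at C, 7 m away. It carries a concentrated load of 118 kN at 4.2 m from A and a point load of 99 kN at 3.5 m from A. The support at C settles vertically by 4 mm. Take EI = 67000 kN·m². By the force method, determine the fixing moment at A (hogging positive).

M_A = 285.1 kN·m

Choose R_C as the redundant. The primary structure is the cantilever fixed at A.
Primary-structure tip deflection at C by superposition:
  point load 118 at a = 4.2: Pa²(3L − a)/(6EI) = 5828/EI
  point load 99 at a = 3.5: Pa²(3L − a)/(6EI) = 3537/EI
  δ_0 = 9365/EI
Flexibility coefficient — unit upward force at C: δ_{CC} = L³/(3EI) = 114.3/EI.
With EI = 67000 kN·m²: δ_0 = 0.13978 m and δ_{CC} = 0.001706 m/kN.
Compatibility — the beam at C must follow the support down by 0.004 m: δ_0 − R_C·δ_{CC} = 0.004, so R_C = (0.13978 − 0.004)/0.001706 = 79.57 kN.
Moment equilibrium about A: M_A = Σ(load moments about A) − R_C·L = 842.1 − 79.57×7 = 285.1 kN·m.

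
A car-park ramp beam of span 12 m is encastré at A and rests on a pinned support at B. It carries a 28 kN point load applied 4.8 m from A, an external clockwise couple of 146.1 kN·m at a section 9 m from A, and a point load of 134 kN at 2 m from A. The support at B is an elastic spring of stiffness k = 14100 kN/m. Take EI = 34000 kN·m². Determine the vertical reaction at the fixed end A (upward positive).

Remove the prop at B; the released (primary) structure is a cantilever built in at A.
Primary-structure tip deflection at B by superposition:
  point load 28 at a = 4.8: Pa²(3L − a)/(6EI) = 3355/EI
  clockwise couple 146.1 at a = 9: M₀a(2L − a)/(2EI) = 9862/EI
  point load 134 at a = 2: Pa²(3L − a)/(6EI) = 3037/EI
  δ_0 = 16254/EI
Tip deflection under a unit load at B: L³/(3EI) = 576/EI.
With EI = 34000 kN·m²: δ_0 = 0.47805 m and δ_{BB} = 0.016941 m/kN.
Compatibility — the spring shortens by R_B/k under the reaction it provides: δ_0 − R_B·δ_{BB} = R_B/k. With 1/k = 0.000071 m/kN, R_B = δ_0 / (δ_{BB} + 1/k) = 0.47805 / (0.016941 + 0.000071) = 28.1 kN.
Vertical equilibrium: R_A = ΣP − R_B = 162 − 28.1 = 133.9 kN.

R_A = 133.9 kN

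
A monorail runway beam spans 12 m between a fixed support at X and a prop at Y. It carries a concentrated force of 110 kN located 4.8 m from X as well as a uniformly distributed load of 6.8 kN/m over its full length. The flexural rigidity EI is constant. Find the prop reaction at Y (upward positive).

Choose R_Y as the redundant. The primary structure is the cantilever fixed at X.
Free-end deflection of the primary structure under the applied loading (downward +):
  point load 110 at a = 4.8: Pa²(3L − a)/(6EI) = 13179/EI
  UDL 6.8: wL⁴/(8EI) = 17626/EI
  δ_0 = 30804/EI
Tip deflection under a unit load at Y: L³/(3EI) = 576/EI.
Compatibility at Y: δ_0 − R_Y·δ_{YY} = 0, so R_Y = 30804/576 = 53.48 kN.

R_Y = 53.48 kN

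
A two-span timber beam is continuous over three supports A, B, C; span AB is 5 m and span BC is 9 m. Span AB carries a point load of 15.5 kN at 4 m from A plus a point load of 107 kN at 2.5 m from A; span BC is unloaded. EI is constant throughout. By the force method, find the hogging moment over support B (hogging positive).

Release continuity at B by inserting a hinge; the redundant is the internal moment M_B. The primary structure is two simply-supported spans AB and BC.
Discontinuity in slope at B on the released structure — sum the simple-span end rotations:
  span AB: point load 15.5 at a = 4: Pab(L + a)/(6LEI) = 18.6/EI
  span AB: point load 107 at a = 2.5: Pab(L + a)/(6LEI) = 167.2/EI
  relative rotation θ_0 = (185.8 + 0)/EI = 185.8/EI
A unit hogging moment at B produces rotation L₁/(3EI) + L₂/(3EI) = 4.667/EI.
Compatibility: M_B·(L₁+L₂)/(3EI) = θ_0, giving M_B = 39.81 kN·m (hogging).

M_B = 39.81 kN·m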